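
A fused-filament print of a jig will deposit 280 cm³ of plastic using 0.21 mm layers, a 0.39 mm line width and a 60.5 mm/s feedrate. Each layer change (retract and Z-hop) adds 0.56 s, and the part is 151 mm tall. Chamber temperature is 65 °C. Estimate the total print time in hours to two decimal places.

Extrusion cross-section: 0.21 × 0.39 → 0.0819 mm².
Path length: 280000 mm³ / 0.0819 mm² → 3418803.4 mm.
Print-move time = 3418803.4 / 60.5 = 56509.1 s.
Layers = ⌈151/0.21⌉ = 720.
Z-hop total: 720 × 0.56 → 403.2 s.
Total = 56509.1 + 403.2 = 56912.3 s = 15.81 hours.

15.81 hours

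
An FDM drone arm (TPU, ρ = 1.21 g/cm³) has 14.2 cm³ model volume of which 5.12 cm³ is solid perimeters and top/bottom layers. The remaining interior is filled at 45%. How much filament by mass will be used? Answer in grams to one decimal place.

Interior volume: 14.2 − 5.12 → 9.08 cm³.
Deposited infill = 0.45 × 9.08, so 4.086 cm³.
Deposited volume: 5.12 + 4.086 → 9.206 cm³.
Mass = 9.206 × 1.21, so 11.13926 g.

11.1 g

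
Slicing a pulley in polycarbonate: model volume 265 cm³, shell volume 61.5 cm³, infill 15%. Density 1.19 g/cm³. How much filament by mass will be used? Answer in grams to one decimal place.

109.5 g

Volume inside the shell: 265 − 61.5 → 203.5 cm³.
Deposited infill = 0.15 × 203.5, so 30.525 cm³.
Deposited volume = 61.5 + 30.525 = 92.025 cm³.
Mass = 92.025 × 1.19, so 109.50975 g.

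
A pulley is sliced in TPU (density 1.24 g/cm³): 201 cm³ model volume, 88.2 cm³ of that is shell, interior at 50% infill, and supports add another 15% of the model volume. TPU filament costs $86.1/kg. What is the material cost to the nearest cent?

Interior volume = 201 − 88.2, so 112.8 cm³.
Infill volume = 0.50 × 112.8 = 56.4 cm³.
Support = 0.15 × 201 = 30.15 cm³.
Total printed volume = 88.2 + 56.4 + 30.15 = 174.75 cm³.
Mass = 174.75 × 1.24, so 216.69 g.
At $86.1/kg: 216.69/1000 × 86.1 = $18.66.

$18.66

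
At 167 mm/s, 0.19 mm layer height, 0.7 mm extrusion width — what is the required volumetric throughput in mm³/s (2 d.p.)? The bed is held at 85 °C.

22.21

A: 0.19 × 0.7 → 0.133 mm².
Q = v·A = 167 × 0.133 = 22.21 mm³/s.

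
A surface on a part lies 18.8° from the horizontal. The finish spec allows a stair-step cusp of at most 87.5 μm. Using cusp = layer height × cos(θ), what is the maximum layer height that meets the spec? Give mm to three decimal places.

Layer height = cusp / cos(18.8°) = 0.0875 / 0.9466 = 0.092 mm.

0.092 mm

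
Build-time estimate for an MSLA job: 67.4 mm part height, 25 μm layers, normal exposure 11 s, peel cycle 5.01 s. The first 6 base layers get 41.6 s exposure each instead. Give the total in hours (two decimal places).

12.04 hours

Number of layers: 67.4 / 0.025 → 2696 (rounded up).
Burn-in layers = 6 × (41.6 + 5.01) = 279.66 s.
Normal layers: 2690 × (11 + 5.01) → 43066.9 s.
Total = 279.66 + 43066.9 = 43346.56 s = 12.04 hours.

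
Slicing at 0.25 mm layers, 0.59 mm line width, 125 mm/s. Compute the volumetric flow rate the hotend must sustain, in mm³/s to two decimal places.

Extrusion cross-section: 0.25 × 0.59 → 0.1475 mm².
Volumetric flow = 125 × 0.1475 = 18.44 mm³/s.

18.44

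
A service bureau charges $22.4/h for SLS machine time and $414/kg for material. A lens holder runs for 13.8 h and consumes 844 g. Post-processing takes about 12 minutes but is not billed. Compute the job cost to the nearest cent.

Machine-time cost = 22.4 × 13.8 = $309.12.
Material cost = 414 × 844/1000, so $349.416.
Job cost: 309.12 + 349.416 = 658.536 ≈ $658.54.

$658.54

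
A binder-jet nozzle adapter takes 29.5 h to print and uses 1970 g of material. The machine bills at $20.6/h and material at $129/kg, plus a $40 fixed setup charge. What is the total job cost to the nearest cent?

Machine-time cost: 20.6 × 29.5 → $607.70.
Feedstock cost = 129 × 1970/1000, so $254.13.
Total = 607.70 + 254.13 + 40 = $901.83.

$901.83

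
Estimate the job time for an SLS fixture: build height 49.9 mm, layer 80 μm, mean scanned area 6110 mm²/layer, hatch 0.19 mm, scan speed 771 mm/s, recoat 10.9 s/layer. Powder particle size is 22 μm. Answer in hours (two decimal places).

Layer count = ceil(49.9 / 0.08) = 624.
Hatch length per layer = 6110 / 0.19, so 32157.9 mm.
Scan time per layer = 32157.9 / 771 = 41.7093 s.
Per-layer time = 41.7093 + 10.9, so 52.6093 s.
Total: 624 × 52.6093 s = 32828.2032 s → 9.12 hours.

9.12 hours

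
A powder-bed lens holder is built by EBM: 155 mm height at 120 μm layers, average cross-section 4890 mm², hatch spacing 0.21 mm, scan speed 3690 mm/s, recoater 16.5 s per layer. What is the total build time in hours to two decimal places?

Number of layers: 155 / 0.12 → 1292 (rounded up).
Scan path per layer: 4890 / 0.21 → 23285.7 mm.
Scan time per layer = 23285.7 / 3690 = 6.3105 s.
Layer cycle = 6.3105 + 16.5 = 22.8105 s.
1292 layers × 22.8105 s/layer = 29471.166 s, i.e. 8.19 hours.

8.19 hours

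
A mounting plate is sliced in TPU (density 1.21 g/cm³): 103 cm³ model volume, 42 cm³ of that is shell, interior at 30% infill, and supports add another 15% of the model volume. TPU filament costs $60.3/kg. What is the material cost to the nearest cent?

Infill region = 103 − 42 = 61 cm³.
Infill deposited = 0.30 × 61 = 18.3 cm³.
Support = 0.15 × 103, so 15.45 cm³.
Total printed volume: 42 + 18.3 + 15.45 → 75.75 cm³.
Mass = 75.75 × 1.21, so 91.6575 g.
Cost = 91.6575 g / 1000 × $60.3/kg = $5.53.

$5.53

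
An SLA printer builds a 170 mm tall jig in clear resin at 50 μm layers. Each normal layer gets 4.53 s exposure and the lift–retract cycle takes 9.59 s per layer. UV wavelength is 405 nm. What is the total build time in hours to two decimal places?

13.34 hours

Number of layers: 170 / 0.05 → 3400 (rounded up).
Per-layer time = 4.53 + 9.59, so 14.12 s.
Total = 3400 × 14.12 = 48008 s = 13.34 hours.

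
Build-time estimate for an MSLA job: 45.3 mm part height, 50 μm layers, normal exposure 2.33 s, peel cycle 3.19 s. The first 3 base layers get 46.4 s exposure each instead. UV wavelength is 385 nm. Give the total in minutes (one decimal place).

85.6 minutes

Layer count = ceil(45.3 / 0.05) = 906.
Burn-in layers = 3 × (46.4 + 3.19), so 148.77 s.
Normal layers: 903 × (2.33 + 3.19) → 4984.56 s.
Total = 148.77 + 4984.56 = 5133.33 s = 85.6 minutes.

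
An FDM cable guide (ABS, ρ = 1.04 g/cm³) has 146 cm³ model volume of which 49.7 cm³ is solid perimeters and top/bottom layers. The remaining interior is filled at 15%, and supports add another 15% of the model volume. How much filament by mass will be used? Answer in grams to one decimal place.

Volume inside the shell = 146 − 49.7 = 96.3 cm³.
Deposited infill = 0.15 × 96.3 = 14.445 cm³.
Support = 0.15 × 146 = 21.9 cm³.
Deposited volume: 49.7 + 14.445 + 21.9 → 86.045 cm³.
Mass = 86.045 × 1.04, so 89.4868 g.

89.5 g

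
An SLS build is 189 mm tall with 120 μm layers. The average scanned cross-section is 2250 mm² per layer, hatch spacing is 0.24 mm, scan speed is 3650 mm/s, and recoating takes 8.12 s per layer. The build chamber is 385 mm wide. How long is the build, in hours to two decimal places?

Layer count = ceil(189 / 0.12) = 1575.
Scan path per layer: 2250 / 0.24 → 9375 mm.
Laser time per layer = 9375 / 3650, so 2.5685 s.
Layer cycle = 2.5685 + 8.12 = 10.6885 s.
1575 layers × 10.6885 s/layer = 16834.3875 s, i.e. 4.68 hours.

4.68 hours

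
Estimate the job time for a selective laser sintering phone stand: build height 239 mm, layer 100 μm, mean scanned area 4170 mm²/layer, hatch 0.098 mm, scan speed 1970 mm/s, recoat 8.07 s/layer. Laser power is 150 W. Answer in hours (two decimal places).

19.70 hours

Layer count = ceil(239 / 0.1) = 2390.
Per-layer scan distance: 4170 / 0.098 → 42551 mm.
Scan time per layer = 42551 / 1970, so 21.5995 s.
Layer cycle: 21.5995 + 8.07 → 29.6695 s.
Total: 2390 × 29.6695 s = 70910.105 s → 19.70 hours.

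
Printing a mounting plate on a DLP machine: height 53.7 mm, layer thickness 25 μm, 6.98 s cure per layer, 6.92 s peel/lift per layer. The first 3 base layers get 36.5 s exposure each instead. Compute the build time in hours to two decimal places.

Layers = ⌈53.7/0.025⌉ = 2148.
Bottom layers = 3 × (36.5 + 6.92) = 130.26 s.
Remaining layers = 2145 × (6.98 + 6.92), so 29815.5 s.
Sum: 130.26 + 29815.5 = 29945.76 s → 8.32 hours.

8.32 hours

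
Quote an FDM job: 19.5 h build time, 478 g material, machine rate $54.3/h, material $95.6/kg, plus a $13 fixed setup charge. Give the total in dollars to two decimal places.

$1117.55

Machine-time cost = 54.3 × 19.5, so $1058.85.
Feedstock cost: 95.6 × 478/1000 → $45.6968.
Total = 1058.85 + 45.6968 + 13 = 1117.5468 ≈ $1117.55.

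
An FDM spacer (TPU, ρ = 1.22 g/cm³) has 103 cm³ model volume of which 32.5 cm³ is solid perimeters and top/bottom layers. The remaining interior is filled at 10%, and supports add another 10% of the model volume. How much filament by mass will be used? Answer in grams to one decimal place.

Infill region: 103 − 32.5 → 70.5 cm³.
Infill volume: 0.10 × 70.5 → 7.05 cm³.
Support = 0.10 × 103, so 10.3 cm³.
Deposited volume: 32.5 + 7.05 + 10.3 → 49.85 cm³.
Mass = 49.85 × 1.22, so 60.817 g.

60.8 g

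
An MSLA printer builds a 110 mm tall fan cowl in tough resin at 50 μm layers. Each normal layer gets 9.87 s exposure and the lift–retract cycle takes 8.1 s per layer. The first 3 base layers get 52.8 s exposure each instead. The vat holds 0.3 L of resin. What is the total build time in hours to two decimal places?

11.02 hours

Layer count = ceil(110 / 0.05) = 2200.
Base layers: 3 × (52.8 + 8.1) → 182.7 s.
Remaining layers = 2197 × (9.87 + 8.1) = 39480.09 s.
Total = 182.7 + 39480.09 = 39662.79 s = 11.02 hours.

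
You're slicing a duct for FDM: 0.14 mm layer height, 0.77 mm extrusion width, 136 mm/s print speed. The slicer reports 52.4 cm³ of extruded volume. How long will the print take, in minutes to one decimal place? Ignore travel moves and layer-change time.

59.6 minutes

Line area: 0.14 × 0.77 → 0.1078 mm².
Toolpath length = 52.4 cm³ / 0.1078 mm² = 52400 / 0.1078 = 486085.3 mm.
Print-move time: 486085.3 / 136 → 3574.2 s.
That's 3574.2 s → 59.6 minutes.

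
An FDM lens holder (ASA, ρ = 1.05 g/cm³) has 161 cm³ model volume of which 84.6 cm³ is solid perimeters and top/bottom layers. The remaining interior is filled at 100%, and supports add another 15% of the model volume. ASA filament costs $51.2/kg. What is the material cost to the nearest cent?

Interior volume = 161 − 84.6 = 76.4 cm³.
Infill volume = 1.00 × 76.4 = 76.4 cm³.
Support = 0.15 × 161 = 24.15 cm³.
Total extruded = 84.6 + 76.4 + 24.15 = 185.15 cm³.
Mass = 185.15 × 1.05, so 194.4075 g.
At $51.2/kg: 194.4075/1000 × 51.2 = $9.95.

$9.95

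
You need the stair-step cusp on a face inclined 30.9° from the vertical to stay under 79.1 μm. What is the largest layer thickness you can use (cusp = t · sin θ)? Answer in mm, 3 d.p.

sin(30.9°) = 0.5135; t_max = 0.0791/0.5135 = 0.154 mm.

0.154 mm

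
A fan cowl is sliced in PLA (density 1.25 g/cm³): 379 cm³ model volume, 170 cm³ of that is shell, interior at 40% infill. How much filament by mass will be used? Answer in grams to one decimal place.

317.0 g

Infill region = 379 − 170, so 209 cm³.
Infill deposited = 0.40 × 209 = 83.6 cm³.
Deposited volume: 170 + 83.6 → 253.6 cm³.
Mass = 253.6 × 1.25, so 317 g.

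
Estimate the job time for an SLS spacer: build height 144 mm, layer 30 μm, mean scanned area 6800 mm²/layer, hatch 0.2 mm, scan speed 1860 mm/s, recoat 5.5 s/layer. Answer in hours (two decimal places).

31.71 hours

Number of layers: 144 / 0.03 → 4800 (rounded up).
Scan path per layer = 6800 / 0.2, so 34000 mm.
Scan time per layer = 34000 / 1860, so 18.2796 s.
Layer cycle = 18.2796 + 5.5, so 23.7796 s.
4800 layers × 23.7796 s/layer = 114142.08 s, i.e. 31.71 hours.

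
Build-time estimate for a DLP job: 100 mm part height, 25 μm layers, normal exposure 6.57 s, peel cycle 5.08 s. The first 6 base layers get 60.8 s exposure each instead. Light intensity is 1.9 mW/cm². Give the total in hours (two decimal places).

Number of layers: 100 / 0.025 → 4000 (rounded up).
Bottom layers: 6 × (60.8 + 5.08) → 395.28 s.
Remaining layers: 3994 × (6.57 + 5.08) → 46530.1 s.
Total = 395.28 + 46530.1 = 46925.38 s = 13.03 hours.

13.03 hours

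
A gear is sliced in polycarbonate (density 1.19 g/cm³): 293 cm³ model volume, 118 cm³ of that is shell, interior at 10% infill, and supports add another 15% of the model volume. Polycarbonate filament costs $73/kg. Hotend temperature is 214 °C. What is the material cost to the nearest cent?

$15.59

Volume inside the shell: 293 − 118 → 175 cm³.
Deposited infill: 0.10 × 175 → 17.5 cm³.
Support = 0.15 × 293, so 43.95 cm³.
Total printed volume = 118 + 17.5 + 43.95, so 179.45 cm³.
Mass: 179.45 × 1.19 → 213.5455 g.
At $73/kg: 213.5455/1000 × 73 = $15.59.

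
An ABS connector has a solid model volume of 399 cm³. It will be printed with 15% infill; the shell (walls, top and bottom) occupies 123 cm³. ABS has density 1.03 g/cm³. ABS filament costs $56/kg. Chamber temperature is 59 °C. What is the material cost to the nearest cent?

Volume inside the shell = 399 − 123 = 276 cm³.
Infill volume = 0.15 × 276, so 41.4 cm³.
Total printed volume = 123 + 41.4 = 164.4 cm³.
Mass: 164.4 × 1.03 → 169.332 g.
At $56/kg: 169.332/1000 × 56 = $9.48.

$9.48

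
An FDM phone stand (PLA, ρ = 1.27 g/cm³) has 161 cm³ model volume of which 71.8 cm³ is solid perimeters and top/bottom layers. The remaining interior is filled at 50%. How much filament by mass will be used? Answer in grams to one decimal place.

147.8 g

Interior volume = 161 − 71.8, so 89.2 cm³.
Infill volume = 0.50 × 89.2 = 44.6 cm³.
Total extruded = 71.8 + 44.6, so 116.4 cm³.
Mass: 116.4 × 1.27 → 147.828 g.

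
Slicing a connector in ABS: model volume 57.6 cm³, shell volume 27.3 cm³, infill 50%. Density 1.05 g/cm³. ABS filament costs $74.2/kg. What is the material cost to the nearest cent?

$3.31

Infill region = 57.6 − 27.3 = 30.3 cm³.
Deposited infill: 0.50 × 30.3 → 15.15 cm³.
Total extruded: 27.3 + 15.15 → 42.45 cm³.
Mass: 42.45 × 1.05 → 44.5725 g.
At $74.2/kg: 44.5725/1000 × 74.2 = $3.31.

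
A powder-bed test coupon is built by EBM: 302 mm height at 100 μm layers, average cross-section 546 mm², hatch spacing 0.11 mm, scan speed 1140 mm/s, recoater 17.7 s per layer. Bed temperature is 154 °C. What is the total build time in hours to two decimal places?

18.50 hours

Layers = ⌈302/0.1⌉ = 3020.
Hatch length per layer: 546 / 0.11 → 4963.6 mm.
Beam time per layer: 4963.6 / 1140 → 4.354 s.
Layer cycle = 4.354 + 17.7, so 22.054 s.
3020 layers × 22.054 s/layer = 66603.08 s, i.e. 18.50 hours.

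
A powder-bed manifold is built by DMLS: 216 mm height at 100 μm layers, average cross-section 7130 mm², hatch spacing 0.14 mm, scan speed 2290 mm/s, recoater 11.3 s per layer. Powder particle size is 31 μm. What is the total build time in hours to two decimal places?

Number of layers: 216 / 0.1 → 2160 (rounded up).
Scan path per layer = 7130 / 0.14, so 50928.6 mm.
Per-layer scan time: 50928.6 / 2290 → 22.2396 s.
Layer cycle = 22.2396 + 11.3, so 33.5396 s.
Build time = 2160 × 33.5396 = 72445.536 s = 20.12 hours.

20.12 hours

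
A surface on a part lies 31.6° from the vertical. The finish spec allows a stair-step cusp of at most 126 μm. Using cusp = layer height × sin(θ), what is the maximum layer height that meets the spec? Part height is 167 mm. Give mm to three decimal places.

0.240 mm

Layer height = cusp / sin(31.6°) = 0.126 / 0.5240 = 0.240 mm.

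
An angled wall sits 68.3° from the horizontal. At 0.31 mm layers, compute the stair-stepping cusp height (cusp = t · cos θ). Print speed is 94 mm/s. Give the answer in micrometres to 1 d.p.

114.6 μm

Cusp = layer height × cos(68.3°) = 0.31 × 0.3697 = 0.114607 mm = 114.6 μm.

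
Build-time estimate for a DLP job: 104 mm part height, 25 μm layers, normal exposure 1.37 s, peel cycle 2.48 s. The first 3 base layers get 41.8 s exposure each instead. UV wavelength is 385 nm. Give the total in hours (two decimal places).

Number of layers: 104 / 0.025 → 4160 (rounded up).
Burn-in layers: 3 × (41.8 + 2.48) → 132.84 s.
Remaining layers = 4157 × (1.37 + 2.48), so 16004.45 s.
Total = 132.84 + 16004.45 = 16137.29 s = 4.48 hours.

4.48 hours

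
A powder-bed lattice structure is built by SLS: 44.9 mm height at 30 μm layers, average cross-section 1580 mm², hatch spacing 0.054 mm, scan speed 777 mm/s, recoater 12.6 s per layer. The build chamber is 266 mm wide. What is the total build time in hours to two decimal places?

20.90 hours

Layers = ⌈44.9/0.03⌉ = 1497.
Scan path per layer = 1580 / 0.054, so 29259.3 mm.
Scan time per layer = 29259.3 / 777, so 37.6568 s.
Time per layer: 37.6568 + 12.6 → 50.2568 s.
Total: 1497 × 50.2568 s = 75234.4296 s → 20.90 hours.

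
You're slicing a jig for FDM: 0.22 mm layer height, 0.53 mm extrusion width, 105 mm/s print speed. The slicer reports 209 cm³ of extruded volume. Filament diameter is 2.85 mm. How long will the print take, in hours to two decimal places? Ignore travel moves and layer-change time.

Extrusion cross-section: 0.22 × 0.53 → 0.1166 mm².
Total extruded path = 209000/0.1166 = 1792452.8 mm.
Extrusion time = 1792452.8 / 105 = 17071 s.
That's 17071 s → 4.74 hours.

4.74 hours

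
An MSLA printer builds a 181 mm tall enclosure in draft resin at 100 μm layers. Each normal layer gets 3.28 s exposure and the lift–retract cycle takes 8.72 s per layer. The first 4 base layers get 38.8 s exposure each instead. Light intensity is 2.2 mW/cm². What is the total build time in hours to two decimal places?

Layer count = ceil(181 / 0.1) = 1810.
Burn-in layers = 4 × (38.8 + 8.72), so 190.08 s.
Regular layers: 1806 × (3.28 + 8.72) → 21672 s.
Sum: 190.08 + 21672 = 21862.08 s → 6.07 hours.

6.07 hours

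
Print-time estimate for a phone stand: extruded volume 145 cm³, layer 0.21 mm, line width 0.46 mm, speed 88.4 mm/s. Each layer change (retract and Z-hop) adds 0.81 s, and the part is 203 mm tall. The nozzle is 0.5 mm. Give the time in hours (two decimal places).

4.93 hours

Bead cross-section = 0.21 × 0.46 = 0.0966 mm².
Total extruded path = 145000/0.0966 = 1501035.2 mm.
Time extruding = 1501035.2 / 88.4, so 16980 s.
Layers = ⌈203/0.21⌉ = 967.
Layer-change overhead = 967 × 0.81 = 783.27 s.
Altogether 16980 + 783.27 = 17763.27 s, i.e. 4.93 hours.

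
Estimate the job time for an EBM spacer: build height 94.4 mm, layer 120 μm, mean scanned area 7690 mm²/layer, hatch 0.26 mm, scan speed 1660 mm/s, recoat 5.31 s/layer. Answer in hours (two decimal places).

5.06 hours

Number of layers: 94.4 / 0.12 → 787 (rounded up).
Per-layer scan distance: 7690 / 0.26 → 29576.9 mm.
Scan time per layer = 29576.9 / 1660 = 17.8174 s.
Time per layer = 17.8174 + 5.31 = 23.1274 s.
Build time = 787 × 23.1274 = 18201.2638 s = 5.06 hours.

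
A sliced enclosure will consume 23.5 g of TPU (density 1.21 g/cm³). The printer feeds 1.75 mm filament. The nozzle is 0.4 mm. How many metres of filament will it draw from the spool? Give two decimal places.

Extruded volume: 23.5/1.21 = 19.4215 cm³ (19421.5 mm³).
Cross-section of 1.75 mm filament: π·(1.75/2)² = 2.4053 mm².
Length = 19421.5 / 2.4053 = 8074.46 mm = 8.07 m.

8.07 m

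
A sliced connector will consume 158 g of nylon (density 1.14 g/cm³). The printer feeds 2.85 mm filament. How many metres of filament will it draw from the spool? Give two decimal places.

21.73 m

Extruded volume: 158/1.14 = 138.5965 cm³ (138596.5 mm³).
Cross-section of 2.85 mm filament: π·(2.85/2)² = 6.3794 mm².
Length = 138596.5 / 6.3794 = 21725.63 mm = 21.73 m.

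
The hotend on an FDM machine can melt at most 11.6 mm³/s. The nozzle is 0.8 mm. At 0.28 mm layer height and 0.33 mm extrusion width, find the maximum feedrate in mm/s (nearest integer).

126 mm/s

Extrusion cross-section = 0.28 × 0.33 = 0.0924 mm².
Max speed = 11.6 / 0.0924 = 125.54 ≈ 126 mm/s.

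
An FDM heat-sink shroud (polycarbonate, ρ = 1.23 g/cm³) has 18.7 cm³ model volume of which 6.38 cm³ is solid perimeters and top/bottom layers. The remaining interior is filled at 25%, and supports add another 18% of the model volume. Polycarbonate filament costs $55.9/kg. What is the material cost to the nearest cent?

Infill region: 18.7 − 6.38 → 12.32 cm³.
Infill deposited = 0.25 × 12.32, so 3.08 cm³.
Support = 0.18 × 18.7 = 3.366 cm³.
Total extruded = 6.38 + 3.08 + 3.366 = 12.826 cm³.
Mass = 12.826 × 1.23, so 15.77598 g.
Cost = 15.77598 g / 1000 × $55.9/kg = $0.88.

$0.88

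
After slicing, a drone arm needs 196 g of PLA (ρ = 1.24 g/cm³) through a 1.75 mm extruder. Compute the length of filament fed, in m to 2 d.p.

65.72 m

Volume = 196 g / 1.24 g·cm⁻³ = 158.0645 cm³ = 158064.5 mm³.
Cross-section of 1.75 mm filament: π·(1.75/2)² = 2.4053 mm².
Length = 158064.5 / 2.4053 = 65715.09 mm = 65.72 m.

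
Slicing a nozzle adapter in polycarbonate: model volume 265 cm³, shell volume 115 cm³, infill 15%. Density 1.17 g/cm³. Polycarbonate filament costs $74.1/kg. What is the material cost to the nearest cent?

Infill region = 265 − 115, so 150 cm³.
Deposited infill: 0.15 × 150 → 22.5 cm³.
Total extruded: 115 + 22.5 → 137.5 cm³.
Mass = 137.5 × 1.17 = 160.875 g.
Cost = 160.875 g / 1000 × $74.1/kg = $11.92.

$11.92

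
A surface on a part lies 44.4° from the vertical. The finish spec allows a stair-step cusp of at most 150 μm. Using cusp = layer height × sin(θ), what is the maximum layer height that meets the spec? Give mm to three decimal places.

0.214 mm

sin(44.4°) = 0.6997; t_max = 0.15/0.6997 = 0.214 mm.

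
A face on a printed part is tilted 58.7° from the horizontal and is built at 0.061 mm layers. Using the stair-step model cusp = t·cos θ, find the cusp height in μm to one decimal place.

Cusp = layer height × cos(58.7°) = 0.061 × 0.5195 = 0.03169 mm = 31.7 μm.

31.7 μm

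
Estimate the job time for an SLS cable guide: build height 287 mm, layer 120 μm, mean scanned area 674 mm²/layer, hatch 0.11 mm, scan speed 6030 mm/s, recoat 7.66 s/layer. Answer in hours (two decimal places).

5.76 hours

Layers = ⌈287/0.12⌉ = 2392.
Per-layer scan distance = 674 / 0.11, so 6127.3 mm.
Laser time per layer = 6127.3 / 6030, so 1.0161 s.
Per-layer time = 1.0161 + 7.66 = 8.6761 s.
Total: 2392 × 8.6761 s = 20753.2312 s → 5.76 hours.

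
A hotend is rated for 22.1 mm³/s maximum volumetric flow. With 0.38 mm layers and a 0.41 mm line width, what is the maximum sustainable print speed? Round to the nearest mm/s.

142 mm/s

Bead cross-section = 0.38 × 0.41 = 0.1558 mm².
v_max = Q/A = 22.1/0.1558 = 141.85 mm/s → 142 mm/s.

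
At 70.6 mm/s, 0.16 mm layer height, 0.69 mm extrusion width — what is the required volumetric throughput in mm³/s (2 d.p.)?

A: 0.16 × 0.69 → 0.1104 mm².
Volumetric flow = 70.6 × 0.1104 = 7.79 mm³/s.

7.79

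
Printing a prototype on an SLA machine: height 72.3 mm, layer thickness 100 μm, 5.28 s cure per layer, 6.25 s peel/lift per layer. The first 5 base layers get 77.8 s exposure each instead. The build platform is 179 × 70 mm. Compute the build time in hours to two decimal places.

2.42 hours

Layers = ⌈72.3/0.1⌉ = 723.
Burn-in layers: 5 × (77.8 + 6.25) → 420.25 s.
Remaining layers = 718 × (5.28 + 6.25), so 8278.54 s.
Sum: 420.25 + 8278.54 = 8698.79 s → 2.42 hours.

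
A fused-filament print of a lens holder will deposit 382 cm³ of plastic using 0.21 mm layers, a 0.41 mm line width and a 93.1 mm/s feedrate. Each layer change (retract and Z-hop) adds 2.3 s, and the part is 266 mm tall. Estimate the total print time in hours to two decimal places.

14.05 hours

Extrusion cross-section: 0.21 × 0.41 → 0.0861 mm².
Toolpath length = 382 cm³ / 0.0861 mm² = 382000 / 0.0861 = 4436701.5 mm.
Print-move time = 4436701.5 / 93.1 = 47655.2 s.
Layer count = ceil(266 / 0.21) = 1267.
Z-hop total = 1267 × 2.3, so 2914.1 s.
Altogether 47655.2 + 2914.1 = 50569.3 s, i.e. 14.05 hours.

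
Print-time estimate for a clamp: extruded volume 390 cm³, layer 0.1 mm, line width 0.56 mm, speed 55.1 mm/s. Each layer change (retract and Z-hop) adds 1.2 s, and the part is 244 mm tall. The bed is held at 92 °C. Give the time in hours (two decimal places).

35.92 hours

Extrusion cross-section = 0.1 × 0.56, so 0.056 mm².
Total extruded path = 390000/0.056 = 6964285.7 mm.
Time extruding = 6964285.7 / 55.1, so 126393.6 s.
Layer count = ceil(244 / 0.1) = 2440.
Z-hop total: 2440 × 1.2 → 2928 s.
Altogether 126393.6 + 2928 = 129321.6 s, i.e. 35.92 hours.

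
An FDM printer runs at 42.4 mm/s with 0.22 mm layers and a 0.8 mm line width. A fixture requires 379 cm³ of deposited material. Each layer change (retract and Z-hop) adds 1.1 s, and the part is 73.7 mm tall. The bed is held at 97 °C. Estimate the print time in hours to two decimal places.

14.21 hours

Line area = 0.22 × 0.8 = 0.176 mm².
Total extruded path = 379000/0.176 = 2153409.1 mm.
Extrusion time = 2153409.1 / 42.4 = 50788 s.
Layers = ⌈73.7/0.22⌉ = 335.
Layer-change overhead = 335 × 1.1, so 368.5 s.
Total = 50788 + 368.5 = 51156.5 s = 14.21 hours.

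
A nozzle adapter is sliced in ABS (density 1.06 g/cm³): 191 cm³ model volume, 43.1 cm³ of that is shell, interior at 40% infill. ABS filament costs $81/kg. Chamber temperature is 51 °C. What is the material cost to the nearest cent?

Interior volume = 191 − 43.1 = 147.9 cm³.
Deposited infill = 0.40 × 147.9, so 59.16 cm³.
Total extruded: 43.1 + 59.16 → 102.26 cm³.
Mass: 102.26 × 1.06 → 108.3956 g.
Cost = 108.3956 g / 1000 × $81/kg = $8.78.

$8.78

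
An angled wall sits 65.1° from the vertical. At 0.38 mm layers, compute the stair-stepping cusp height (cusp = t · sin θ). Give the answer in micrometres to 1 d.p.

Cusp = layer height × sin(65.1°) = 0.38 × 0.9070 = 0.34466 mm = 344.7 μm.

344.7 μm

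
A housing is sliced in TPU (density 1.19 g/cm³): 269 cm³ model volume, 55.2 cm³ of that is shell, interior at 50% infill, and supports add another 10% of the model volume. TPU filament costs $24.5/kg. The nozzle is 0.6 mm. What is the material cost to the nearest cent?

$5.51

Infill region = 269 − 55.2, so 213.8 cm³.
Deposited infill = 0.50 × 213.8, so 106.9 cm³.
Support: 0.10 × 269 → 26.9 cm³.
Total extruded = 55.2 + 106.9 + 26.9, so 189 cm³.
Mass = 189 × 1.19, so 224.91 g.
At $24.5/kg: 224.91/1000 × 24.5 = $5.51.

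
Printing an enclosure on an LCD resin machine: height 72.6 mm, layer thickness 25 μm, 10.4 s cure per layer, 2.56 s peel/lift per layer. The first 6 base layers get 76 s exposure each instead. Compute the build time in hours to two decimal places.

Layer count = ceil(72.6 / 0.025) = 2904.
Burn-in layers: 6 × (76 + 2.56) → 471.36 s.
Remaining layers = 2898 × (10.4 + 2.56), so 37558.08 s.
Total = 471.36 + 37558.08 = 38029.44 s = 10.56 hours.

10.56 hours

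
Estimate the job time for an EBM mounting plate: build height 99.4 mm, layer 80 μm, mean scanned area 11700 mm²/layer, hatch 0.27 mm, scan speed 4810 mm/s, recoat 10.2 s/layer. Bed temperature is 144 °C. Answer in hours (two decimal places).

Layers = ⌈99.4/0.08⌉ = 1243.
Per-layer scan distance = 11700 / 0.27 = 43333.3 mm.
Per-layer scan time: 43333.3 / 4810 → 9.009 s.
Layer cycle: 9.009 + 10.2 → 19.209 s.
1243 layers × 19.209 s/layer = 23876.787 s, i.e. 6.63 hours.

6.63 hours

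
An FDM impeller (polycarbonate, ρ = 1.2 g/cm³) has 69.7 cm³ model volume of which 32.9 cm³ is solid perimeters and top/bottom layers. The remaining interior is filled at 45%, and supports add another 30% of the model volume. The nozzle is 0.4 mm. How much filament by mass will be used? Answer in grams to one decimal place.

84.4 g

Infill region: 69.7 − 32.9 → 36.8 cm³.
Deposited infill = 0.45 × 36.8, so 16.56 cm³.
Support = 0.30 × 69.7, so 20.91 cm³.
Total extruded: 32.9 + 16.56 + 20.91 → 70.37 cm³.
Mass: 70.37 × 1.2 → 84.444 g.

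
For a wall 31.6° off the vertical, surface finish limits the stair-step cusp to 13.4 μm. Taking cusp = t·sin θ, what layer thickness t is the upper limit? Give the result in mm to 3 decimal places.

0.026 mm

t = h_c / sin θ = 0.0134 / 0.5240 = 0.026 mm.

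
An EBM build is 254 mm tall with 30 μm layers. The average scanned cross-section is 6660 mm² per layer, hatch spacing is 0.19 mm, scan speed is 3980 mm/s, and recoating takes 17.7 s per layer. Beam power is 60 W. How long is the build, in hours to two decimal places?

Layers = ⌈254/0.03⌉ = 8467.
Hatch length per layer = 6660 / 0.19, so 35052.6 mm.
Beam time per layer: 35052.6 / 3980 → 8.8072 s.
Per-layer time = 8.8072 + 17.7 = 26.5072 s.
8467 layers × 26.5072 s/layer = 224436.4624 s, i.e. 62.34 hours.

62.34 hours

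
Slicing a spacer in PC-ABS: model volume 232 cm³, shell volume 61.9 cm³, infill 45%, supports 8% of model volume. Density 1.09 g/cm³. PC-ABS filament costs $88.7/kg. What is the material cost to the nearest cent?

$15.18

Infill region = 232 − 61.9, so 170.1 cm³.
Infill deposited = 0.45 × 170.1, so 76.545 cm³.
Support = 0.08 × 232 = 18.56 cm³.
Total extruded: 61.9 + 76.545 + 18.56 → 157.005 cm³.
Mass = 157.005 × 1.09, so 171.13545 g.
At $88.7/kg: 171.13545/1000 × 88.7 = $15.18.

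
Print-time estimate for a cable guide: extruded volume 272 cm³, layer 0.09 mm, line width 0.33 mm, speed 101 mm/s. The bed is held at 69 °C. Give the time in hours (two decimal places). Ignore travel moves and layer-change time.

25.19 hours

Line area: 0.09 × 0.33 → 0.0297 mm².
Total extruded path = 272000/0.0297 = 9158249.2 mm.
Print-move time: 9158249.2 / 101 → 90675.7 s.
90675.7 s = 25.19 hours.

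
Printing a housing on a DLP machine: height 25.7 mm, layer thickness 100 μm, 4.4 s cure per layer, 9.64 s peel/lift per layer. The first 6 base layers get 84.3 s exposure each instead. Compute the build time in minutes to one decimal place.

Number of layers: 25.7 / 0.1 → 257 (rounded up).
Base layers = 6 × (84.3 + 9.64) = 563.64 s.
Regular layers: 251 × (4.4 + 9.64) → 3524.04 s.
Sum: 563.64 + 3524.04 = 4087.68 s → 68.1 minutes.

68.1 minutes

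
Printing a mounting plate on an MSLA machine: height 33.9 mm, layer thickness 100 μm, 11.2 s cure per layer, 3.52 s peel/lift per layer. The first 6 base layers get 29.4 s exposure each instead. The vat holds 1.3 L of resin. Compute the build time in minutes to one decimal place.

85.0 minutes

Layer count = ceil(33.9 / 0.1) = 339.
Burn-in layers = 6 × (29.4 + 3.52), so 197.52 s.
Regular layers = 333 × (11.2 + 3.52) = 4901.76 s.
Total = 197.52 + 4901.76 = 5099.28 s = 85.0 minutes.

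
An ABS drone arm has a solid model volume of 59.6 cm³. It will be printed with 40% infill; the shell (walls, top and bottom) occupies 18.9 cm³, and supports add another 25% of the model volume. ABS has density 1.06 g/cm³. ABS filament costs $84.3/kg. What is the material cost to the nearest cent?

$4.48

Volume inside the shell = 59.6 − 18.9, so 40.7 cm³.
Deposited infill: 0.40 × 40.7 → 16.28 cm³.
Support: 0.25 × 59.6 → 14.9 cm³.
Deposited volume: 18.9 + 16.28 + 14.9 → 50.08 cm³.
Mass = 50.08 × 1.06 = 53.0848 g.
At $84.3/kg: 53.0848/1000 × 84.3 = $4.48.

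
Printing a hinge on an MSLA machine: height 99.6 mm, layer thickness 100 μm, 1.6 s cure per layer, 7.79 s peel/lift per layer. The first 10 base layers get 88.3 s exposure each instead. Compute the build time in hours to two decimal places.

Layer count = ceil(99.6 / 0.1) = 996.
Burn-in layers: 10 × (88.3 + 7.79) → 960.9 s.
Normal layers = 986 × (1.6 + 7.79) = 9258.54 s.
Total = 960.9 + 9258.54 = 10219.44 s = 2.84 hours.

2.84 hours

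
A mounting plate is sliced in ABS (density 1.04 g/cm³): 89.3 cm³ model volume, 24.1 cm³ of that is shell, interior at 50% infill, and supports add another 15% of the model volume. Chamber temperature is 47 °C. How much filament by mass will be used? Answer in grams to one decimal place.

72.9 g

Volume inside the shell: 89.3 − 24.1 → 65.2 cm³.
Deposited infill = 0.50 × 65.2, so 32.6 cm³.
Support = 0.15 × 89.3 = 13.395 cm³.
Total printed volume: 24.1 + 32.6 + 13.395 → 70.095 cm³.
Mass = 70.095 × 1.04, so 72.8988 g.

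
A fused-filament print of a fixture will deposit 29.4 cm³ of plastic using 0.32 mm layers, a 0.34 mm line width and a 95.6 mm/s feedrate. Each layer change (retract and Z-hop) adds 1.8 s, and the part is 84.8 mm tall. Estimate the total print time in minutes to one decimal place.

Line area: 0.32 × 0.34 → 0.1088 mm².
Toolpath length = 29.4 cm³ / 0.1088 mm² = 29400 / 0.1088 = 270220.6 mm.
Print-move time = 270220.6 / 95.6 = 2826.6 s.
Layer count = ceil(84.8 / 0.32) = 265.
Non-print overhead = 265 × 1.8, so 477 s.
Altogether 2826.6 + 477 = 3303.6 s, i.e. 55.1 minutes.

55.1 minutes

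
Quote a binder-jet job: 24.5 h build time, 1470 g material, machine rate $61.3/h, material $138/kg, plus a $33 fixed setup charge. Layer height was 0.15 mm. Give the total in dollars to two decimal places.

$1737.71

Machine-time cost = 61.3 × 24.5, so $1501.85.
Material cost: 138 × 1470/1000 → $202.86.
Adding setup: 1501.85 + 202.86 + 33 → $1737.71.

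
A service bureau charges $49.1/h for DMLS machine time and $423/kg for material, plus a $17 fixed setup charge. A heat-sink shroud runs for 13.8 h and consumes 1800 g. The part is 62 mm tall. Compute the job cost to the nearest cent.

$1455.98

Machine cost: 49.1 × 13.8 → $677.58.
Material cost: 423 × 1800/1000 → $761.40.
Adding setup: 677.58 + 761.40 + 17 → $1455.98.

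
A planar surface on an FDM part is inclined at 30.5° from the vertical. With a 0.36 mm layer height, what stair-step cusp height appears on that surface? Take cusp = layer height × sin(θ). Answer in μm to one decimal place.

182.7 μm

Cusp = layer height × sin(30.5°) = 0.36 × 0.5075 = 0.1827 mm = 182.7 μm.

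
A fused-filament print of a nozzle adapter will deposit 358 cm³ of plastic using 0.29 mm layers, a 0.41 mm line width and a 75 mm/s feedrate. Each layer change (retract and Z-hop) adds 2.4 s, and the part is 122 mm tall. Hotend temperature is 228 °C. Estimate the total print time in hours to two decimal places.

Line area = 0.29 × 0.41 = 0.1189 mm².
Path length: 358000 mm³ / 0.1189 mm² → 3010933.6 mm.
Extrusion time = 3010933.6 / 75, so 40145.8 s.
Layers = ⌈122/0.29⌉ = 421.
Z-hop total = 421 × 2.4 = 1010.4 s.
Altogether 40145.8 + 1010.4 = 41156.2 s, i.e. 11.43 hours.

11.43 hours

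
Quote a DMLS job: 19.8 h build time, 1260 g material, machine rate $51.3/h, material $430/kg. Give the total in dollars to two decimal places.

$1557.54

Machine cost: 51.3 × 19.8 → $1015.74.
Material cost = 430 × 1260/1000 = $541.80.
Total = 1015.74 + 541.80 = $1557.54.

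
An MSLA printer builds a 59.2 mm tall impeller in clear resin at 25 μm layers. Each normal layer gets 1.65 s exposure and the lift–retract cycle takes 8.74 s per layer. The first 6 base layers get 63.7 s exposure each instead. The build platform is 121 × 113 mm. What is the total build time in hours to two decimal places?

6.94 hours

Number of layers: 59.2 / 0.025 → 2368 (rounded up).
Burn-in layers = 6 × (63.7 + 8.74), so 434.64 s.
Remaining layers = 2362 × (1.65 + 8.74) = 24541.18 s.
Total = 434.64 + 24541.18 = 24975.82 s = 6.94 hours.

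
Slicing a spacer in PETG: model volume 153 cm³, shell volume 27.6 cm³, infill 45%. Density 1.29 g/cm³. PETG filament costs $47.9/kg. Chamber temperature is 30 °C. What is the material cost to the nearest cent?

Interior volume = 153 − 27.6, so 125.4 cm³.
Infill volume = 0.45 × 125.4, so 56.43 cm³.
Total printed volume = 27.6 + 56.43, so 84.03 cm³.
Mass: 84.03 × 1.29 → 108.3987 g.
Cost = 108.3987 g / 1000 × $47.9/kg = $5.19.

$5.19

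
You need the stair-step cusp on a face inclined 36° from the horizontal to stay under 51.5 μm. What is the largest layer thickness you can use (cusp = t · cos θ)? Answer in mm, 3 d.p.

Layer height = cusp / cos(36°) = 0.0515 / 0.8090 = 0.064 mm.

0.064 mm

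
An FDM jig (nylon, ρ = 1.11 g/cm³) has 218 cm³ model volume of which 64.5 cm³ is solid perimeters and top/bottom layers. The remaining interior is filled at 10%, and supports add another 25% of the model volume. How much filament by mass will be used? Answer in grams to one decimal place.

149.1 g

Volume inside the shell = 218 − 64.5 = 153.5 cm³.
Infill deposited = 0.10 × 153.5 = 15.35 cm³.
Support = 0.25 × 218 = 54.5 cm³.
Total extruded = 64.5 + 15.35 + 54.5 = 134.35 cm³.
Mass = 134.35 × 1.11, so 149.1285 g.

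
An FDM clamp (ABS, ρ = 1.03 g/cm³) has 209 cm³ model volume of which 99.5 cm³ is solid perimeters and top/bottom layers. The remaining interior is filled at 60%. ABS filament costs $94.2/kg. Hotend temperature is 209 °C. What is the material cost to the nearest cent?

$16.03

Interior volume = 209 − 99.5, so 109.5 cm³.
Infill volume: 0.60 × 109.5 → 65.7 cm³.
Deposited volume: 99.5 + 65.7 → 165.2 cm³.
Mass = 165.2 × 1.03, so 170.156 g.
At $94.2/kg: 170.156/1000 × 94.2 = $16.03.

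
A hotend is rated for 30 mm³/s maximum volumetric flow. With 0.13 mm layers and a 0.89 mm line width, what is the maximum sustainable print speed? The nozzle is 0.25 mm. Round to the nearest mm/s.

A = 0.13 × 0.89, so 0.1157 mm².
v_max = Q/A = 30/0.1157 = 259.29 mm/s → 259 mm/s.

259 mm/s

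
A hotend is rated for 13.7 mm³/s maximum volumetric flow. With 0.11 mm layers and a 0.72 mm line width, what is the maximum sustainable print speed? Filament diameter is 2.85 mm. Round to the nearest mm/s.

173 mm/s

A: 0.11 × 0.72 → 0.0792 mm².
Max speed = 13.7 / 0.0792 = 172.98 ≈ 173 mm/s.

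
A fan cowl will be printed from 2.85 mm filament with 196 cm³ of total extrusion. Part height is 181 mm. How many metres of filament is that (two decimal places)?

30.72 m

Cross-section of 2.85 mm filament: π·(2.85/2)² = 6.3794 mm².
L = 196000 mm³ / 6.3794 mm² = 30723.89 mm, i.e. 30.72 m.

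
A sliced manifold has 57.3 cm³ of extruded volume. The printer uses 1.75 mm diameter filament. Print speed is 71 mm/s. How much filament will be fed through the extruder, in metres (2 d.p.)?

23.82 m

A = π r² = π × 0.875² = 2.4053 mm².
L = 57300 mm³ / 2.4053 mm² = 23822.39 mm, i.e. 23.82 m.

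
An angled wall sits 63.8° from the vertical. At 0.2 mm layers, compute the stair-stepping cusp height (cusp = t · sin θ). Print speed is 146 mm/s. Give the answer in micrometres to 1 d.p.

179.5 μm

Cusp = layer height × sin(63.8°) = 0.2 × 0.8973 = 0.17946 mm = 179.5 μm.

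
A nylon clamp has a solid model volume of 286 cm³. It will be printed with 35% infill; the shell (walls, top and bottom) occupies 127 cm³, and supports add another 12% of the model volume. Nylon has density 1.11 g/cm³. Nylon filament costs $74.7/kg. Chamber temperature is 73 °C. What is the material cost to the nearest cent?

Volume inside the shell = 286 − 127 = 159 cm³.
Deposited infill = 0.35 × 159 = 55.65 cm³.
Support: 0.12 × 286 → 34.32 cm³.
Deposited volume = 127 + 55.65 + 34.32 = 216.97 cm³.
Mass: 216.97 × 1.11 → 240.8367 g.
Cost = 240.8367 g / 1000 × $74.7/kg = $17.99.

$17.99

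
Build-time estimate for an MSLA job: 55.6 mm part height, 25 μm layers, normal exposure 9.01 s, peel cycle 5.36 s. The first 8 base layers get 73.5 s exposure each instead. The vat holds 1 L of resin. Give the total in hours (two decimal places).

Layer count = ceil(55.6 / 0.025) = 2224.
Bottom layers = 8 × (73.5 + 5.36) = 630.88 s.
Remaining layers: 2216 × (9.01 + 5.36) → 31843.92 s.
Total = 630.88 + 31843.92 = 32474.8 s = 9.02 hours.

9.02 hours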